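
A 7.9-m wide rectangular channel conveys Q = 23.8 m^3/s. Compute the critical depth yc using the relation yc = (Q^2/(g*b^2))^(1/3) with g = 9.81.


Using yc = (Q^2 / (g * b^2))^(1/3):
Q^2 = 23.8^2 = 566.44.
g * b^2 = 9.81 * 7.9^2 = 9.81 * 62.41 = 612.24.
Q^2 / (g*b^2) = 566.44 / 612.24 = 0.9252.
yc = 0.9252^(1/3) = 0.9744 m.

0.9744


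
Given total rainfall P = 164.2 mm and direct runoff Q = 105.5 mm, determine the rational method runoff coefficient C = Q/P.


The runoff coefficient C = runoff depth / rainfall depth.
C = 105.5 / 164.2
  = 0.6425.

0.6425


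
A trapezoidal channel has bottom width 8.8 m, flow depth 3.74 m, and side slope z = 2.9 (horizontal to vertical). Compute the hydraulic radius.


For a trapezoidal section with side slope z:
A = (b + z*y)*y = (8.8 + 2.9*3.74)*3.74 = 73.476 m^2.
P = b + 2*y*sqrt(1 + z^2) = 8.8 + 2*3.74*sqrt(1 + 2.9^2) = 31.745 m.
R = A/P = 73.476 / 31.745 = 2.3145 m.

2.3145


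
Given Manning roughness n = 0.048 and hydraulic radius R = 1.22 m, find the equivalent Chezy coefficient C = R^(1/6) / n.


The Chezy coefficient relates to Manning's n through C = R^(1/6) / n.
R^(1/6) = 1.22^(1/6) = 1.033697.
C = 1.033697 / 0.048 = 21.54 m^(1/2)/s.

21.54


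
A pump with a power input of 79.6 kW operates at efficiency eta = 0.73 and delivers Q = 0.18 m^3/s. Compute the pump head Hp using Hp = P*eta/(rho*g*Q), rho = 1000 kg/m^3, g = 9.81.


Pump head formula: Hp = P * eta / (rho * g * Q).
Numerator: P * eta = 79.6 * 1000 * 0.73 = 58108.0 W.
Denominator: rho * g * Q = 1000 * 9.81 * 0.18 = 1765.8.
Hp = 58108.0 / 1765.8 = 32.91 m.

32.91


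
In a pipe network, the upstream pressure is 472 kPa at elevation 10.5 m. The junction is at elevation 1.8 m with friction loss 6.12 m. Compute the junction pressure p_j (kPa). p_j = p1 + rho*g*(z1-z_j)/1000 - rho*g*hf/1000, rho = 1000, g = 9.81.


Junction pressure: p_j = p1 + rho*g*(z1 - z_j)/1000 - rho*g*hf/1000.
Elevation term = 1000*9.81*(10.5 - 1.8)/1000 = 85.347 kPa.
Friction term = 1000*9.81*6.12/1000 = 60.037 kPa.
p_j = 472 + 85.347 - 60.037 = 497.31 kPa.

497.31


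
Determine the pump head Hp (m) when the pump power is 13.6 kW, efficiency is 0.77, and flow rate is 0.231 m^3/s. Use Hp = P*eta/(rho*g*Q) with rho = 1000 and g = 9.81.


Pump head formula: Hp = P * eta / (rho * g * Q).
Numerator: P * eta = 13.6 * 1000 * 0.77 = 10472.0 W.
Denominator: rho * g * Q = 1000 * 9.81 * 0.231 = 2266.11.
Hp = 10472.0 / 2266.11 = 4.62 m.

4.62


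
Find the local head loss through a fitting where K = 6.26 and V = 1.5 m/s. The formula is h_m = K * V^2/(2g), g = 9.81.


Minor loss formula: h_m = K * V^2/(2g).
V^2 = 1.5^2 = 2.25.
V^2/(2g) = 2.25 / 19.62 = 0.1147 m.
h_m = 6.26 * 0.1147 = 0.7179 m.

0.7179


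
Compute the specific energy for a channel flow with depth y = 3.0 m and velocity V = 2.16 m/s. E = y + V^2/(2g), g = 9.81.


Specific energy E = y + V^2/(2g).
Velocity head = V^2/(2g) = 2.16^2 / (2*9.81) = 4.6656 / 19.62 = 0.2378 m.
E = 3.0 + 0.2378 = 3.2378 m.

3.2378


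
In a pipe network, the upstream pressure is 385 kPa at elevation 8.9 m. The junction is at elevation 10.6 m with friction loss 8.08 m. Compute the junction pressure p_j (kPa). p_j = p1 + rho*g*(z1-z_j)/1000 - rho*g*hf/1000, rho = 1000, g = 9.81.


Junction pressure: p_j = p1 + rho*g*(z1 - z_j)/1000 - rho*g*hf/1000.
Elevation term = 1000*9.81*(8.9 - 10.6)/1000 = -16.677 kPa.
Friction term = 1000*9.81*8.08/1000 = 79.265 kPa.
p_j = 385 + -16.677 - 79.265 = 289.06 kPa.

289.06


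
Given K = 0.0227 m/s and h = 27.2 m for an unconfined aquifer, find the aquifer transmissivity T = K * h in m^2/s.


Transmissivity is defined as T = K * h.
T = 0.0227 * 27.2
  = 0.6174 m^2/s.

0.6174


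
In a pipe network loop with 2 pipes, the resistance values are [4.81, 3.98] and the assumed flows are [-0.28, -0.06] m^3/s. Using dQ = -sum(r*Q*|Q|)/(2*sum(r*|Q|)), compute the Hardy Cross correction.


Numerator terms (r*Q*|Q|): 4.81*-0.28*|-0.28| = -0.3771; 3.98*-0.06*|-0.06| = -0.0143.
Sum of numerator = -0.3914.
Denominator terms (r*|Q|): 4.81*|-0.28| = 1.3468; 3.98*|-0.06| = 0.2388.
2 * sum of denominator = 2 * 1.5856 = 3.1712.
dQ = --0.3914 / 3.1712 = 0.1234 m^3/s.

0.1234


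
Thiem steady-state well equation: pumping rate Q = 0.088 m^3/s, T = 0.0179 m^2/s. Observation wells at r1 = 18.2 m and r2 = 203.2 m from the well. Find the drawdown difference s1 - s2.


Thiem equation: s1 - s2 = Q/(2*pi*T) * ln(r2/r1).
ln(r2/r1) = ln(203.2/18.2) = 2.4128.
Q/(2*pi*T) = 0.088 / (2*pi*0.0179) = 0.088 / 0.1125 = 0.7824.
s1 - s2 = 0.7824 * 2.4128 = 1.8878 m.

1.8878


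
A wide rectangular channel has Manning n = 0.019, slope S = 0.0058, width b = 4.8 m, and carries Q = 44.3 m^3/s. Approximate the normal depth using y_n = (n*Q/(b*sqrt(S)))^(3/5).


We use the wide-channel approximation y_n = (n*Q/(b*sqrt(S)))^(3/5).
sqrt(S) = sqrt(0.0058) = 0.076158.
Numerator: n*Q = 0.019 * 44.3 = 0.8417.
Denominator: b*sqrt(S) = 4.8 * 0.076158 = 0.365558.
arg = 2.3025.
y_n = 2.3025^(3/5) = 1.6494 m.

1.6494


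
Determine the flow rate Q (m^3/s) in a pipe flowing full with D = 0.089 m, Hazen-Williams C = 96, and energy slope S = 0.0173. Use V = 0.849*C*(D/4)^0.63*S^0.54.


For a full circular pipe, R = D/4 = 0.089/4 = 0.0222 m.
V = 0.849 * 96 * 0.0222^0.63 * 0.0173^0.54
  = 0.849 * 96 * 0.090953 * 0.111827
  = 0.829 m/s.
Pipe area A = pi*D^2/4 = pi*0.089^2/4 = 0.0062 m^2.
Q = A * V = 0.0062 * 0.829 = 0.0052 m^3/s.

0.0052


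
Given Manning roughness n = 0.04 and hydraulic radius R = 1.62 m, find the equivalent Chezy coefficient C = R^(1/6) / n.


The Chezy coefficient relates to Manning's n through C = R^(1/6) / n.
R^(1/6) = 1.62^(1/6) = 1.083725.
C = 1.083725 / 0.04 = 27.09 m^(1/2)/s.

27.09


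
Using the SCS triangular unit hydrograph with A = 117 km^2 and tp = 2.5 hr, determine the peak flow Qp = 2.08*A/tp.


SCS formula: Qp = 2.08 * A / tp.
Qp = 2.08 * 117 / 2.5
   = 243.36 / 2.5
   = 97.34 m^3/s per cm.

97.34


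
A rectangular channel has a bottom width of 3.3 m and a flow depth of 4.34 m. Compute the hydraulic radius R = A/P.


For a rectangular section:
Flow area A = b * y = 3.3 * 4.34 = 14.32 m^2.
Wetted perimeter P = b + 2y = 3.3 + 2*4.34 = 11.98 m.
Hydraulic radius R = A/P = 14.32 / 11.98 = 1.1955 m.

1.1955


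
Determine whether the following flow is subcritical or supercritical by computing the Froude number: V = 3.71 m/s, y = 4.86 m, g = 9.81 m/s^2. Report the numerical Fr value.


The Froude number is defined as Fr = V / sqrt(g*y).
g*y = 9.81 * 4.86 = 47.6766.
sqrt(g*y) = sqrt(47.6766) = 6.9048.
Fr = 3.71 / 6.9048 = 0.5373.
Since Fr < 1, the flow is subcritical.

0.5373


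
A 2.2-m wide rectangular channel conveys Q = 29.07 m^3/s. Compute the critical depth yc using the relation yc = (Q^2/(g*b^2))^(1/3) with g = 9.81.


Using yc = (Q^2 / (g * b^2))^(1/3):
Q^2 = 29.07^2 = 845.06.
g * b^2 = 9.81 * 2.2^2 = 9.81 * 4.84 = 47.48.
Q^2 / (g*b^2) = 845.06 / 47.48 = 17.7982.
yc = 17.7982^(1/3) = 2.6109 m.

2.6109


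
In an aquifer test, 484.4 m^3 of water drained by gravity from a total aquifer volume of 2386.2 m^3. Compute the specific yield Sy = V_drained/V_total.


Specific yield Sy = Volume drained / Total volume.
Sy = 484.4 / 2386.2
   = 0.203.

0.203


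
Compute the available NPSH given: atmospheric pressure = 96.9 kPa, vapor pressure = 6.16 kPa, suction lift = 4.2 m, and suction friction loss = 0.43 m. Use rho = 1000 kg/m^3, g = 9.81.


NPSHa = p_atm/(rho*g) - z_s - hf_s - p_vap/(rho*g).
p_atm/(rho*g) = 96.9*1000 / (1000*9.81) = 9.878 m.
p_vap/(rho*g) = 6.16*1000 / (1000*9.81) = 0.628 m.
NPSHa = 9.878 - 4.2 - 0.43 - 0.628
      = 4.62 m.

4.62


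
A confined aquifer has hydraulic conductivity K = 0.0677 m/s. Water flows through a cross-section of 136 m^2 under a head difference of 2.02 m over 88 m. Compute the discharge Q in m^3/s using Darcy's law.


Darcy's law: Q = K * A * i, where i = dh/L.
Hydraulic gradient i = 2.02 / 88 = 0.022955.
Q = 0.0677 * 136 * 0.022955
  = 0.2113 m^3/s.

0.2113


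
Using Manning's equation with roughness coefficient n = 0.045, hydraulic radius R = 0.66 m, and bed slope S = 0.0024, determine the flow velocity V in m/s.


Manning's equation gives V = (1/n) * R^(2/3) * S^(1/2).
First, compute R^(2/3) = 0.66^(2/3) = 0.758.
Next, S^(1/2) = 0.0024^(1/2) = 0.04899.
Then 1/n = 1/0.045 = 22.22.
V = 22.22 * 0.758 * 0.04899 = 0.8253 m/s.

0.8253


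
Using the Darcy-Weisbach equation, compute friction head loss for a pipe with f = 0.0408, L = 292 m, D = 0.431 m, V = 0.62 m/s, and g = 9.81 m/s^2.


Darcy-Weisbach equation: h_f = f * (L/D) * V^2/(2g).
f * L/D = 0.0408 * 292/0.431 = 27.6418.
V^2/(2g) = 0.62^2 / (2*9.81) = 0.3844 / 19.62 = 0.0196 m.
h_f = 27.6418 * 0.0196 = 0.542 m.

0.542


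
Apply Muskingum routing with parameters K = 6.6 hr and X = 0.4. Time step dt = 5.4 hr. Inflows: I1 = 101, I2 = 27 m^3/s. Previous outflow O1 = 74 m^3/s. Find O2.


Muskingum coefficients:
denom = 2*K*(1-X) + dt = 2*6.6*(1-0.4) + 5.4 = 13.32.
C0 = (dt - 2*K*X)/denom = (5.4 - 2*6.6*0.4)/13.32 = 0.009.
C1 = (dt + 2*K*X)/denom = (5.4 + 2*6.6*0.4)/13.32 = 0.8018.
C2 = (2*K*(1-X) - dt)/denom = 0.1892.
O2 = C0*I2 + C1*I1 + C2*O1
   = 0.009*27 + 0.8018*101 + 0.1892*74
   = 95.23 m^3/s.

95.23


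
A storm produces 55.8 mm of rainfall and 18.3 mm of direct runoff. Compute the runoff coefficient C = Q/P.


The runoff coefficient C = runoff depth / rainfall depth.
C = 18.3 / 55.8
  = 0.328.

0.328


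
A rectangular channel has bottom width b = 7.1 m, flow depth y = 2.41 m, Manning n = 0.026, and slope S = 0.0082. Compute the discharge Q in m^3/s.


For a rectangular channel, the cross-sectional area A = b * y = 7.1 * 2.41 = 17.11 m^2.
The wetted perimeter P = b + 2y = 7.1 + 2*2.41 = 11.92 m.
Hydraulic radius R = A/P = 17.11/11.92 = 1.4355 m.
Velocity V = (1/n)*R^(2/3)*S^(1/2) = (1/0.026)*1.4355^(2/3)*0.0082^(1/2) = 4.432 m/s.
Discharge Q = A * V = 17.11 * 4.432 = 75.836 m^3/s.

75.836


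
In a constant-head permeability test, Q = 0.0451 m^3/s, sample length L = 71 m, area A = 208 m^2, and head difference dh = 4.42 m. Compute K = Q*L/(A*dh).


From K = Q*L / (A*dh):
Numerator: Q*L = 0.0451 * 71 = 3.2021.
Denominator: A*dh = 208 * 4.42 = 919.36.
K = 3.2021 / 919.36 = 0.003483 m/s.

0.003483


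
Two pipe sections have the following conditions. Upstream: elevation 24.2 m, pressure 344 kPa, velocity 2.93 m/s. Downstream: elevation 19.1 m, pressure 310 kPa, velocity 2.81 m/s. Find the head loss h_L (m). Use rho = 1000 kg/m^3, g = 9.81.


Total head at each section: H = z + p/(rho*g) + V^2/(2g).
H1 = 24.2 + 344*1000/(1000*9.81) + 2.93^2/(2*9.81)
   = 24.2 + 35.066 + 0.4376
   = 59.704 m.
H2 = 19.1 + 310*1000/(1000*9.81) + 2.81^2/(2*9.81)
   = 19.1 + 31.6 + 0.4025
   = 51.103 m.
h_L = H1 - H2 = 59.704 - 51.103 = 8.601 m.

8.601


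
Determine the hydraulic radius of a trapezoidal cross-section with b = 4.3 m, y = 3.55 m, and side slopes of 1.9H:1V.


For a trapezoidal section with side slope z:
A = (b + z*y)*y = (4.3 + 1.9*3.55)*3.55 = 39.21 m^2.
P = b + 2*y*sqrt(1 + z^2) = 4.3 + 2*3.55*sqrt(1 + 1.9^2) = 19.544 m.
R = A/P = 39.21 / 19.544 = 2.0062 m.

2.0062


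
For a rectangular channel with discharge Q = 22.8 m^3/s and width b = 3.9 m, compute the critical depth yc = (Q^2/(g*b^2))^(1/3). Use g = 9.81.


Using yc = (Q^2 / (g * b^2))^(1/3):
Q^2 = 22.8^2 = 519.84.
g * b^2 = 9.81 * 3.9^2 = 9.81 * 15.21 = 149.21.
Q^2 / (g*b^2) = 519.84 / 149.21 = 3.4839.
yc = 3.4839^(1/3) = 1.516 m.

1.516


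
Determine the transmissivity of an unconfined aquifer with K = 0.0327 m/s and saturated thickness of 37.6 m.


Transmissivity is defined as T = K * h.
T = 0.0327 * 37.6
  = 1.2295 m^2/s.

1.2295


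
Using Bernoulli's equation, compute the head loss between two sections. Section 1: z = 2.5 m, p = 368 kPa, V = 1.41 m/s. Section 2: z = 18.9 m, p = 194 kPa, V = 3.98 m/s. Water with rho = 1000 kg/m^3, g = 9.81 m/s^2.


Total head at each section: H = z + p/(rho*g) + V^2/(2g).
H1 = 2.5 + 368*1000/(1000*9.81) + 1.41^2/(2*9.81)
   = 2.5 + 37.513 + 0.1013
   = 40.114 m.
H2 = 18.9 + 194*1000/(1000*9.81) + 3.98^2/(2*9.81)
   = 18.9 + 19.776 + 0.8074
   = 39.483 m.
h_L = H1 - H2 = 40.114 - 39.483 = 0.631 m.

0.631


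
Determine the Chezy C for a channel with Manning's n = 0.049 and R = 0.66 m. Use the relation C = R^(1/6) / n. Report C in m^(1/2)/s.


The Chezy coefficient relates to Manning's n through C = R^(1/6) / n.
R^(1/6) = 0.66^(1/6) = 0.933091.
C = 0.933091 / 0.049 = 19.04 m^(1/2)/s.

19.04


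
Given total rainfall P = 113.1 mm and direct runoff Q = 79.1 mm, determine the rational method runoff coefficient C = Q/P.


The runoff coefficient C = runoff depth / rainfall depth.
C = 79.1 / 113.1
  = 0.6994.

0.6994


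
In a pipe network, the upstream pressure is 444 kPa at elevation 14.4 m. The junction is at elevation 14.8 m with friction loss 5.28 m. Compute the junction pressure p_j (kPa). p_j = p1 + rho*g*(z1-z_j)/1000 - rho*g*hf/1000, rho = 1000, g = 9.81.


Junction pressure: p_j = p1 + rho*g*(z1 - z_j)/1000 - rho*g*hf/1000.
Elevation term = 1000*9.81*(14.4 - 14.8)/1000 = -3.924 kPa.
Friction term = 1000*9.81*5.28/1000 = 51.797 kPa.
p_j = 444 + -3.924 - 51.797 = 388.28 kPa.

388.28


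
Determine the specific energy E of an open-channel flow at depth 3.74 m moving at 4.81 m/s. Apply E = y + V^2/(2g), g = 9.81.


Specific energy E = y + V^2/(2g).
Velocity head = V^2/(2g) = 4.81^2 / (2*9.81) = 23.1361 / 19.62 = 1.1792 m.
E = 3.74 + 1.1792 = 4.9192 m.

4.9192


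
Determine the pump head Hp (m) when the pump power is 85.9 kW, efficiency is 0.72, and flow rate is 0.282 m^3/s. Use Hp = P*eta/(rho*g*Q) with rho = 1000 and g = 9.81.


Pump head formula: Hp = P * eta / (rho * g * Q).
Numerator: P * eta = 85.9 * 1000 * 0.72 = 61848.0 W.
Denominator: rho * g * Q = 1000 * 9.81 * 0.282 = 2766.42.
Hp = 61848.0 / 2766.42 = 22.36 m.

22.36


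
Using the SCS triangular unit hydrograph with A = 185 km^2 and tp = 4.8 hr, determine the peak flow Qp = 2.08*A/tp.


SCS formula: Qp = 2.08 * A / tp.
Qp = 2.08 * 185 / 4.8
   = 384.8 / 4.8
   = 80.17 m^3/s per cm.

80.17


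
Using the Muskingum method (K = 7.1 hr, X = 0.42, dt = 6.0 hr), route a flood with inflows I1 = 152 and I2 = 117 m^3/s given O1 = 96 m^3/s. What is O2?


Muskingum coefficients:
denom = 2*K*(1-X) + dt = 2*7.1*(1-0.42) + 6.0 = 14.236.
C0 = (dt - 2*K*X)/denom = (6.0 - 2*7.1*0.42)/14.236 = 0.0025.
C1 = (dt + 2*K*X)/denom = (6.0 + 2*7.1*0.42)/14.236 = 0.8404.
C2 = (2*K*(1-X) - dt)/denom = 0.1571.
O2 = C0*I2 + C1*I1 + C2*O1
   = 0.0025*117 + 0.8404*152 + 0.1571*96
   = 143.12 m^3/s.

143.12


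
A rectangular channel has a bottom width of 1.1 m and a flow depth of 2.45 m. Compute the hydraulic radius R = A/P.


For a rectangular section:
Flow area A = b * y = 1.1 * 2.45 = 2.7 m^2.
Wetted perimeter P = b + 2y = 1.1 + 2*2.45 = 6.0 m.
Hydraulic radius R = A/P = 2.7 / 6.0 = 0.4492 m.

0.4492


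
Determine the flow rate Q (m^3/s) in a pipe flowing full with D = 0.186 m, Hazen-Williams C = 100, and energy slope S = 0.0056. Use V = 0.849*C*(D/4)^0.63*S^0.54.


For a full circular pipe, R = D/4 = 0.186/4 = 0.0465 m.
V = 0.849 * 100 * 0.0465^0.63 * 0.0056^0.54
  = 0.849 * 100 * 0.144709 * 0.060817
  = 0.7472 m/s.
Pipe area A = pi*D^2/4 = pi*0.186^2/4 = 0.0272 m^2.
Q = A * V = 0.0272 * 0.7472 = 0.0203 m^3/s.

0.0203


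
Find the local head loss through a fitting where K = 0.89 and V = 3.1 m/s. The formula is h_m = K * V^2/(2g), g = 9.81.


Minor loss formula: h_m = K * V^2/(2g).
V^2 = 3.1^2 = 9.61.
V^2/(2g) = 9.61 / 19.62 = 0.4898 m.
h_m = 0.89 * 0.4898 = 0.4359 m.

0.4359


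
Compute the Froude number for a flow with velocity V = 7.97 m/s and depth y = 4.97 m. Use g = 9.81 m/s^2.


The Froude number is defined as Fr = V / sqrt(g*y).
g*y = 9.81 * 4.97 = 48.7557.
sqrt(g*y) = sqrt(48.7557) = 6.9825.
Fr = 7.97 / 6.9825 = 1.1414.

1.1414


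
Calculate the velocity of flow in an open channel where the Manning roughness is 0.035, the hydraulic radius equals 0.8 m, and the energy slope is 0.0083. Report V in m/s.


Manning's equation gives V = (1/n) * R^(2/3) * S^(1/2).
First, compute R^(2/3) = 0.8^(2/3) = 0.8618.
Next, S^(1/2) = 0.0083^(1/2) = 0.091104.
Then 1/n = 1/0.035 = 28.57.
V = 28.57 * 0.8618 * 0.091104 = 2.2432 m/s.

2.2432


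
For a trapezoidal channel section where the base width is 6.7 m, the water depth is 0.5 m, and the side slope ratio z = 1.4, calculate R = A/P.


For a trapezoidal section with side slope z:
A = (b + z*y)*y = (6.7 + 1.4*0.5)*0.5 = 3.7 m^2.
P = b + 2*y*sqrt(1 + z^2) = 6.7 + 2*0.5*sqrt(1 + 1.4^2) = 8.42 m.
R = A/P = 3.7 / 8.42 = 0.4394 m.

0.4394


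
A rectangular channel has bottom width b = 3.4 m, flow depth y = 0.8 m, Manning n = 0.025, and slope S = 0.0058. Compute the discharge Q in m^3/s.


For a rectangular channel, the cross-sectional area A = b * y = 3.4 * 0.8 = 2.72 m^2.
The wetted perimeter P = b + 2y = 3.4 + 2*0.8 = 5.0 m.
Hydraulic radius R = A/P = 2.72/5.0 = 0.544 m.
Velocity V = (1/n)*R^(2/3)*S^(1/2) = (1/0.025)*0.544^(2/3)*0.0058^(1/2) = 2.03 m/s.
Discharge Q = A * V = 2.72 * 2.03 = 5.522 m^3/s.

5.522


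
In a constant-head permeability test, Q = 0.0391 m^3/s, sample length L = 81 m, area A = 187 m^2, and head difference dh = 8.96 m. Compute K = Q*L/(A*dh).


From K = Q*L / (A*dh):
Numerator: Q*L = 0.0391 * 81 = 3.1671.
Denominator: A*dh = 187 * 8.96 = 1675.52.
K = 3.1671 / 1675.52 = 0.00189 m/s.

0.00189


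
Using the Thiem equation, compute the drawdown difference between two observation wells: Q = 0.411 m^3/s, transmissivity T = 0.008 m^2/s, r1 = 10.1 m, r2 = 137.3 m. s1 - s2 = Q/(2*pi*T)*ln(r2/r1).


Thiem equation: s1 - s2 = Q/(2*pi*T) * ln(r2/r1).
ln(r2/r1) = ln(137.3/10.1) = 2.6096.
Q/(2*pi*T) = 0.411 / (2*pi*0.008) = 0.411 / 0.0503 = 8.1766.
s1 - s2 = 8.1766 * 2.6096 = 21.3379 m.

21.3379


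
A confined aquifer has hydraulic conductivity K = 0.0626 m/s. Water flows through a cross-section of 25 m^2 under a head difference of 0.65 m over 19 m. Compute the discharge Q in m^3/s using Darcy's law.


Darcy's law: Q = K * A * i, where i = dh/L.
Hydraulic gradient i = 0.65 / 19 = 0.034211.
Q = 0.0626 * 25 * 0.034211
  = 0.0535 m^3/s.

0.0535


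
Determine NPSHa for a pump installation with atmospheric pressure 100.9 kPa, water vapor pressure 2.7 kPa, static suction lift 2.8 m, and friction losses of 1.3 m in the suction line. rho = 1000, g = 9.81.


NPSHa = p_atm/(rho*g) - z_s - hf_s - p_vap/(rho*g).
p_atm/(rho*g) = 100.9*1000 / (1000*9.81) = 10.285 m.
p_vap/(rho*g) = 2.7*1000 / (1000*9.81) = 0.275 m.
NPSHa = 10.285 - 2.8 - 1.3 - 0.275
      = 5.91 m.

5.91


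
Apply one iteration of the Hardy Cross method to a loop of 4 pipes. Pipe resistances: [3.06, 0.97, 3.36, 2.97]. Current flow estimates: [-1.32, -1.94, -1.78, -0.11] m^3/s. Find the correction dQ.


Numerator terms (r*Q*|Q|): 3.06*-1.32*|-1.32| = -5.3317; 0.97*-1.94*|-1.94| = -3.6507; 3.36*-1.78*|-1.78| = -10.6458; 2.97*-0.11*|-0.11| = -0.0359.
Sum of numerator = -19.6642.
Denominator terms (r*|Q|): 3.06*|-1.32| = 4.0392; 0.97*|-1.94| = 1.8818; 3.36*|-1.78| = 5.9808; 2.97*|-0.11| = 0.3267.
2 * sum of denominator = 2 * 12.2285 = 24.457.
dQ = --19.6642 / 24.457 = 0.804 m^3/s.

0.804


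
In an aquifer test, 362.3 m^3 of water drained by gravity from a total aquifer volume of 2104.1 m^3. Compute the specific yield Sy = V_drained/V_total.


Specific yield Sy = Volume drained / Total volume.
Sy = 362.3 / 2104.1
   = 0.1722.

0.1722


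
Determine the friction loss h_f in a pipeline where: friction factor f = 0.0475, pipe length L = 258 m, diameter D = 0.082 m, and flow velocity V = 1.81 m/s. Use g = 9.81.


Darcy-Weisbach equation: h_f = f * (L/D) * V^2/(2g).
f * L/D = 0.0475 * 258/0.082 = 149.4512.
V^2/(2g) = 1.81^2 / (2*9.81) = 3.2761 / 19.62 = 0.167 m.
h_f = 149.4512 * 0.167 = 24.955 m.

24.955


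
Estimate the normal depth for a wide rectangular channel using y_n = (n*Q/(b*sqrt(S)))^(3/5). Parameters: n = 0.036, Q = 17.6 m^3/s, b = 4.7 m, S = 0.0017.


We use the wide-channel approximation y_n = (n*Q/(b*sqrt(S)))^(3/5).
sqrt(S) = sqrt(0.0017) = 0.041231.
Numerator: n*Q = 0.036 * 17.6 = 0.6336.
Denominator: b*sqrt(S) = 4.7 * 0.041231 = 0.193786.
arg = 3.2696.
y_n = 3.2696^(3/5) = 2.0356 m.

2.0356


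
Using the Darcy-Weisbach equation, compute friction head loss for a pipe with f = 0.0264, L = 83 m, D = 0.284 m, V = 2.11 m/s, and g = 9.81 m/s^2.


Darcy-Weisbach equation: h_f = f * (L/D) * V^2/(2g).
f * L/D = 0.0264 * 83/0.284 = 7.7155.
V^2/(2g) = 2.11^2 / (2*9.81) = 4.4521 / 19.62 = 0.2269 m.
h_f = 7.7155 * 0.2269 = 1.751 m.

1.751


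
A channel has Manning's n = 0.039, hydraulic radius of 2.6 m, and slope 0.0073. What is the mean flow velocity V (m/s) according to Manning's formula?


Manning's equation gives V = (1/n) * R^(2/3) * S^(1/2).
First, compute R^(2/3) = 2.6^(2/3) = 1.8908.
Next, S^(1/2) = 0.0073^(1/2) = 0.08544.
Then 1/n = 1/0.039 = 25.64.
V = 25.64 * 1.8908 * 0.08544 = 4.1423 m/s.

4.1423


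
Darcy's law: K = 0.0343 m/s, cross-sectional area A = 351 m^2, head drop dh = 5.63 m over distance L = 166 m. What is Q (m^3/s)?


Darcy's law: Q = K * A * i, where i = dh/L.
Hydraulic gradient i = 5.63 / 166 = 0.033916.
Q = 0.0343 * 351 * 0.033916
  = 0.4083 m^3/s.

0.4083


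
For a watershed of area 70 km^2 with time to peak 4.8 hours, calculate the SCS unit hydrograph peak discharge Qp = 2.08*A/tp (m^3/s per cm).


SCS formula: Qp = 2.08 * A / tp.
Qp = 2.08 * 70 / 4.8
   = 145.6 / 4.8
   = 30.33 m^3/s per cm.

30.33


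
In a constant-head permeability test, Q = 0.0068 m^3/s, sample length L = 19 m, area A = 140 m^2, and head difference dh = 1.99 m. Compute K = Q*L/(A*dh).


From K = Q*L / (A*dh):
Numerator: Q*L = 0.0068 * 19 = 0.1292.
Denominator: A*dh = 140 * 1.99 = 278.6.
K = 0.1292 / 278.6 = 0.000464 m/s.

0.000464


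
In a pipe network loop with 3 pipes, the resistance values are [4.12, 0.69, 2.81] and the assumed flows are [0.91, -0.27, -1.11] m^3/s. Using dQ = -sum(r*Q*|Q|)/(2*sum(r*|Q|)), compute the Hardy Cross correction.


Numerator terms (r*Q*|Q|): 4.12*0.91*|0.91| = 3.4118; 0.69*-0.27*|-0.27| = -0.0503; 2.81*-1.11*|-1.11| = -3.4622.
Sum of numerator = -0.1007.
Denominator terms (r*|Q|): 4.12*|0.91| = 3.7492; 0.69*|-0.27| = 0.1863; 2.81*|-1.11| = 3.1191.
2 * sum of denominator = 2 * 7.0546 = 14.1092.
dQ = --0.1007 / 14.1092 = 0.0071 m^3/s.

0.0071


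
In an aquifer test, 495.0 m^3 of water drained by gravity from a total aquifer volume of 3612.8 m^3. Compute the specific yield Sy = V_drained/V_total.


Specific yield Sy = Volume drained / Total volume.
Sy = 495.0 / 3612.8
   = 0.137.

0.137


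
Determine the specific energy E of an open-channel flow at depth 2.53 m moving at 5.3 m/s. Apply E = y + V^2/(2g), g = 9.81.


Specific energy E = y + V^2/(2g).
Velocity head = V^2/(2g) = 5.3^2 / (2*9.81) = 28.09 / 19.62 = 1.4317 m.
E = 2.53 + 1.4317 = 3.9617 m.

3.9617


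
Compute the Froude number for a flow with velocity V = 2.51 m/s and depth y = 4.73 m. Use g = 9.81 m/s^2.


The Froude number is defined as Fr = V / sqrt(g*y).
g*y = 9.81 * 4.73 = 46.4013.
sqrt(g*y) = sqrt(46.4013) = 6.8118.
Fr = 2.51 / 6.8118 = 0.3685.

0.3685


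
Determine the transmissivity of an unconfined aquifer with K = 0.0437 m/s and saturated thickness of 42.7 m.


Transmissivity is defined as T = K * h.
T = 0.0437 * 42.7
  = 1.866 m^2/s.

1.866


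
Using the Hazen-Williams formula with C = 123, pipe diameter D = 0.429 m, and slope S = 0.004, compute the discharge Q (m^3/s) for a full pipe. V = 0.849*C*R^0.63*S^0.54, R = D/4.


For a full circular pipe, R = D/4 = 0.429/4 = 0.1072 m.
V = 0.849 * 123 * 0.1072^0.63 * 0.004^0.54
  = 0.849 * 123 * 0.244991 * 0.050712
  = 1.2974 m/s.
Pipe area A = pi*D^2/4 = pi*0.429^2/4 = 0.1445 m^2.
Q = A * V = 0.1445 * 1.2974 = 0.1875 m^3/s.

0.1875


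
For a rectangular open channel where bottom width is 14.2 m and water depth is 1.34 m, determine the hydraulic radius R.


For a rectangular section:
Flow area A = b * y = 14.2 * 1.34 = 19.03 m^2.
Wetted perimeter P = b + 2y = 14.2 + 2*1.34 = 16.88 m.
Hydraulic radius R = A/P = 19.03 / 16.88 = 1.1273 m.

1.1273


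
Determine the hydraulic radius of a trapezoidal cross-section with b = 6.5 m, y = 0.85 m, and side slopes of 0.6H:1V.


For a trapezoidal section with side slope z:
A = (b + z*y)*y = (6.5 + 0.6*0.85)*0.85 = 5.958 m^2.
P = b + 2*y*sqrt(1 + z^2) = 6.5 + 2*0.85*sqrt(1 + 0.6^2) = 8.483 m.
R = A/P = 5.958 / 8.483 = 0.7024 m.

0.7024


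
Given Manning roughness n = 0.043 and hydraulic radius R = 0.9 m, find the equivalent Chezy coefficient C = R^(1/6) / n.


The Chezy coefficient relates to Manning's n through C = R^(1/6) / n.
R^(1/6) = 0.9^(1/6) = 0.982593.
C = 0.982593 / 0.043 = 22.85 m^(1/2)/s.

22.85


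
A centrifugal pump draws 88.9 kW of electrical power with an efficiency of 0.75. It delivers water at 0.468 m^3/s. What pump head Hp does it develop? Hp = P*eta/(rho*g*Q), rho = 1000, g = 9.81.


Pump head formula: Hp = P * eta / (rho * g * Q).
Numerator: P * eta = 88.9 * 1000 * 0.75 = 66675.0 W.
Denominator: rho * g * Q = 1000 * 9.81 * 0.468 = 4591.08.
Hp = 66675.0 / 4591.08 = 14.52 m.

14.52


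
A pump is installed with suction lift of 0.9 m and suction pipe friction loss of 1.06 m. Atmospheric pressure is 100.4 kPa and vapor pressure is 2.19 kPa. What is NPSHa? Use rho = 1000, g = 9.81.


NPSHa = p_atm/(rho*g) - z_s - hf_s - p_vap/(rho*g).
p_atm/(rho*g) = 100.4*1000 / (1000*9.81) = 10.234 m.
p_vap/(rho*g) = 2.19*1000 / (1000*9.81) = 0.223 m.
NPSHa = 10.234 - 0.9 - 1.06 - 0.223
      = 8.05 m.

8.05


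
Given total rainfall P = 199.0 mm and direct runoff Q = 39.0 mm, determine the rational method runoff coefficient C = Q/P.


The runoff coefficient C = runoff depth / rainfall depth.
C = 39.0 / 199.0
  = 0.196.

0.196


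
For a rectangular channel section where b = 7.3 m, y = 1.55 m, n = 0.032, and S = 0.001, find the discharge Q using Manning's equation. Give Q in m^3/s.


For a rectangular channel, the cross-sectional area A = b * y = 7.3 * 1.55 = 11.31 m^2.
The wetted perimeter P = b + 2y = 7.3 + 2*1.55 = 10.4 m.
Hydraulic radius R = A/P = 11.31/10.4 = 1.088 m.
Velocity V = (1/n)*R^(2/3)*S^(1/2) = (1/0.032)*1.088^(2/3)*0.001^(1/2) = 1.0454 m/s.
Discharge Q = A * V = 11.31 * 1.0454 = 11.828 m^3/s.

11.828


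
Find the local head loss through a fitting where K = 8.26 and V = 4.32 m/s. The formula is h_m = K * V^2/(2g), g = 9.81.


Minor loss formula: h_m = K * V^2/(2g).
V^2 = 4.32^2 = 18.6624.
V^2/(2g) = 18.6624 / 19.62 = 0.9512 m.
h_m = 8.26 * 0.9512 = 7.8569 m.

7.8569


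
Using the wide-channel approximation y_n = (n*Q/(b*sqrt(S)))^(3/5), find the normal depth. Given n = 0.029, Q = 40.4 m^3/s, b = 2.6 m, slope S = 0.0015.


We use the wide-channel approximation y_n = (n*Q/(b*sqrt(S)))^(3/5).
sqrt(S) = sqrt(0.0015) = 0.03873.
Numerator: n*Q = 0.029 * 40.4 = 1.1716.
Denominator: b*sqrt(S) = 2.6 * 0.03873 = 0.100698.
arg = 11.6348.
y_n = 11.6348^(3/5) = 4.3597 m.

4.3597


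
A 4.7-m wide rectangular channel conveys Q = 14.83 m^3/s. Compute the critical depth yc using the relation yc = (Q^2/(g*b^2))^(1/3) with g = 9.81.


Using yc = (Q^2 / (g * b^2))^(1/3):
Q^2 = 14.83^2 = 219.93.
g * b^2 = 9.81 * 4.7^2 = 9.81 * 22.09 = 216.7.
Q^2 / (g*b^2) = 219.93 / 216.7 = 1.0149.
yc = 1.0149^(1/3) = 1.0049 m.

1.0049


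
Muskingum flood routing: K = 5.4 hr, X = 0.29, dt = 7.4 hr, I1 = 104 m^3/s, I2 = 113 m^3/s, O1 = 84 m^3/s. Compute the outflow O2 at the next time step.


Muskingum coefficients:
denom = 2*K*(1-X) + dt = 2*5.4*(1-0.29) + 7.4 = 15.068.
C0 = (dt - 2*K*X)/denom = (7.4 - 2*5.4*0.29)/15.068 = 0.2832.
C1 = (dt + 2*K*X)/denom = (7.4 + 2*5.4*0.29)/15.068 = 0.699.
C2 = (2*K*(1-X) - dt)/denom = 0.0178.
O2 = C0*I2 + C1*I1 + C2*O1
   = 0.2832*113 + 0.699*104 + 0.0178*84
   = 106.19 m^3/s.

106.19


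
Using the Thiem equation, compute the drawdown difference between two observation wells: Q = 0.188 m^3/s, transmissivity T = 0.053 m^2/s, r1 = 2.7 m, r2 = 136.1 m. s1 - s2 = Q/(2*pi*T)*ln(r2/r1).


Thiem equation: s1 - s2 = Q/(2*pi*T) * ln(r2/r1).
ln(r2/r1) = ln(136.1/2.7) = 3.9201.
Q/(2*pi*T) = 0.188 / (2*pi*0.053) = 0.188 / 0.333 = 0.5645.
s1 - s2 = 0.5645 * 3.9201 = 2.2131 m.

2.2131


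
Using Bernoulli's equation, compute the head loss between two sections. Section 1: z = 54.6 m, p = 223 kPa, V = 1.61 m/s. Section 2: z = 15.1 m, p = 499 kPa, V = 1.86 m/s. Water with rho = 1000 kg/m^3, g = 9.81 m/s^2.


Total head at each section: H = z + p/(rho*g) + V^2/(2g).
H1 = 54.6 + 223*1000/(1000*9.81) + 1.61^2/(2*9.81)
   = 54.6 + 22.732 + 0.1321
   = 77.464 m.
H2 = 15.1 + 499*1000/(1000*9.81) + 1.86^2/(2*9.81)
   = 15.1 + 50.866 + 0.1763
   = 66.143 m.
h_L = H1 - H2 = 77.464 - 66.143 = 11.321 m.

11.321


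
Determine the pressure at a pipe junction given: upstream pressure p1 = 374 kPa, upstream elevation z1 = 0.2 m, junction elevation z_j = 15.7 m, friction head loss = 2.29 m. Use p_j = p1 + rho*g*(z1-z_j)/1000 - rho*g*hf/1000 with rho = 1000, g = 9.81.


Junction pressure: p_j = p1 + rho*g*(z1 - z_j)/1000 - rho*g*hf/1000.
Elevation term = 1000*9.81*(0.2 - 15.7)/1000 = -152.055 kPa.
Friction term = 1000*9.81*2.29/1000 = 22.465 kPa.
p_j = 374 + -152.055 - 22.465 = 199.48 kPa.

199.48


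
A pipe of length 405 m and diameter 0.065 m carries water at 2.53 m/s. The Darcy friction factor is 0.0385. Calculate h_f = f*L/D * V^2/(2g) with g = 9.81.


Darcy-Weisbach equation: h_f = f * (L/D) * V^2/(2g).
f * L/D = 0.0385 * 405/0.065 = 239.8846.
V^2/(2g) = 2.53^2 / (2*9.81) = 6.4009 / 19.62 = 0.3262 m.
h_f = 239.8846 * 0.3262 = 78.261 m.

78.261


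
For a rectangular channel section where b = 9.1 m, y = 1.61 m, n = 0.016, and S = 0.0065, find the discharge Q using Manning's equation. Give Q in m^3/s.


For a rectangular channel, the cross-sectional area A = b * y = 9.1 * 1.61 = 14.65 m^2.
The wetted perimeter P = b + 2y = 9.1 + 2*1.61 = 12.32 m.
Hydraulic radius R = A/P = 14.65/12.32 = 1.1892 m.
Velocity V = (1/n)*R^(2/3)*S^(1/2) = (1/0.016)*1.1892^(2/3)*0.0065^(1/2) = 5.656 m/s.
Discharge Q = A * V = 14.65 * 5.656 = 82.866 m^3/s.

82.866


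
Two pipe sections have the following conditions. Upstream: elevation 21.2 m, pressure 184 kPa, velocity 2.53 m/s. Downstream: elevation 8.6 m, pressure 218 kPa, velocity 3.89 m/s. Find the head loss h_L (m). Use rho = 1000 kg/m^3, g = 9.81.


Total head at each section: H = z + p/(rho*g) + V^2/(2g).
H1 = 21.2 + 184*1000/(1000*9.81) + 2.53^2/(2*9.81)
   = 21.2 + 18.756 + 0.3262
   = 40.283 m.
H2 = 8.6 + 218*1000/(1000*9.81) + 3.89^2/(2*9.81)
   = 8.6 + 22.222 + 0.7713
   = 31.593 m.
h_L = H1 - H2 = 40.283 - 31.593 = 8.689 m.

8.689


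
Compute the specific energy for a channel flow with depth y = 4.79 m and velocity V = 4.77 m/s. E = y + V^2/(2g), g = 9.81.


Specific energy E = y + V^2/(2g).
Velocity head = V^2/(2g) = 4.77^2 / (2*9.81) = 22.7529 / 19.62 = 1.1597 m.
E = 4.79 + 1.1597 = 5.9497 m.

5.9497


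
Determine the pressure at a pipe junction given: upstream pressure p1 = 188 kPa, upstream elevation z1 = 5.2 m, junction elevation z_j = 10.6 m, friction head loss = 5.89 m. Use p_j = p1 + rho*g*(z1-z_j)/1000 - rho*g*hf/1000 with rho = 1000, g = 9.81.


Junction pressure: p_j = p1 + rho*g*(z1 - z_j)/1000 - rho*g*hf/1000.
Elevation term = 1000*9.81*(5.2 - 10.6)/1000 = -52.974 kPa.
Friction term = 1000*9.81*5.89/1000 = 57.781 kPa.
p_j = 188 + -52.974 - 57.781 = 77.25 kPa.

77.25


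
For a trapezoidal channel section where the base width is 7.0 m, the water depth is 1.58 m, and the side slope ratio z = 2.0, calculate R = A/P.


For a trapezoidal section with side slope z:
A = (b + z*y)*y = (7.0 + 2.0*1.58)*1.58 = 16.053 m^2.
P = b + 2*y*sqrt(1 + z^2) = 7.0 + 2*1.58*sqrt(1 + 2.0^2) = 14.066 m.
R = A/P = 16.053 / 14.066 = 1.1413 m.

1.1413


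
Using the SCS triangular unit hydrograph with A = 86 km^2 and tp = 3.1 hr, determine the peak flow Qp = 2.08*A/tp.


SCS formula: Qp = 2.08 * A / tp.
Qp = 2.08 * 86 / 3.1
   = 178.88 / 3.1
   = 57.7 m^3/s per cm.

57.7


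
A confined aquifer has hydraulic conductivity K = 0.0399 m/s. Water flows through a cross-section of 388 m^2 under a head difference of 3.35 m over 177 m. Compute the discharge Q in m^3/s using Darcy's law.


Darcy's law: Q = K * A * i, where i = dh/L.
Hydraulic gradient i = 3.35 / 177 = 0.018927.
Q = 0.0399 * 388 * 0.018927
  = 0.293 m^3/s.

0.293


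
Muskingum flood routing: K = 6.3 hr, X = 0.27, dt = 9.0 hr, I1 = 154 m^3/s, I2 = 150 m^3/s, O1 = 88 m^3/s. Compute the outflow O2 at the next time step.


Muskingum coefficients:
denom = 2*K*(1-X) + dt = 2*6.3*(1-0.27) + 9.0 = 18.198.
C0 = (dt - 2*K*X)/denom = (9.0 - 2*6.3*0.27)/18.198 = 0.3076.
C1 = (dt + 2*K*X)/denom = (9.0 + 2*6.3*0.27)/18.198 = 0.6815.
C2 = (2*K*(1-X) - dt)/denom = 0.0109.
O2 = C0*I2 + C1*I1 + C2*O1
   = 0.3076*150 + 0.6815*154 + 0.0109*88
   = 152.05 m^3/s.

152.05


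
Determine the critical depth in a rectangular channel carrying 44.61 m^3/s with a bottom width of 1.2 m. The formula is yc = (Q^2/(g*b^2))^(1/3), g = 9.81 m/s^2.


Using yc = (Q^2 / (g * b^2))^(1/3):
Q^2 = 44.61^2 = 1990.05.
g * b^2 = 9.81 * 1.2^2 = 9.81 * 1.44 = 14.13.
Q^2 / (g*b^2) = 1990.05 / 14.13 = 140.8386.
yc = 140.8386^(1/3) = 5.2033 m.

5.2033


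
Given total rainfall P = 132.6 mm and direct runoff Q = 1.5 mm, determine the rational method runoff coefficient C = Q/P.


The runoff coefficient C = runoff depth / rainfall depth.
C = 1.5 / 132.6
  = 0.0113.

0.0113


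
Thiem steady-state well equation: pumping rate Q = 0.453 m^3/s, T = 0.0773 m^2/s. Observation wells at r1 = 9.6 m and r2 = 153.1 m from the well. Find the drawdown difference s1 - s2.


Thiem equation: s1 - s2 = Q/(2*pi*T) * ln(r2/r1).
ln(r2/r1) = ln(153.1/9.6) = 2.7693.
Q/(2*pi*T) = 0.453 / (2*pi*0.0773) = 0.453 / 0.4857 = 0.9327.
s1 - s2 = 0.9327 * 2.7693 = 2.5829 m.

2.5829


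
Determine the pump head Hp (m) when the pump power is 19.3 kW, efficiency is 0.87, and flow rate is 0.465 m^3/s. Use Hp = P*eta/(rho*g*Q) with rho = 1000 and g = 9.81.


Pump head formula: Hp = P * eta / (rho * g * Q).
Numerator: P * eta = 19.3 * 1000 * 0.87 = 16791.0 W.
Denominator: rho * g * Q = 1000 * 9.81 * 0.465 = 4561.65.
Hp = 16791.0 / 4561.65 = 3.68 m.

3.68


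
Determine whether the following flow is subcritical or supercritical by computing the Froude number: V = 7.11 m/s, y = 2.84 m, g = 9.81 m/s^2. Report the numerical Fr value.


The Froude number is defined as Fr = V / sqrt(g*y).
g*y = 9.81 * 2.84 = 27.8604.
sqrt(g*y) = sqrt(27.8604) = 5.2783.
Fr = 7.11 / 5.2783 = 1.347.
Since Fr > 1, the flow is supercritical.

1.347


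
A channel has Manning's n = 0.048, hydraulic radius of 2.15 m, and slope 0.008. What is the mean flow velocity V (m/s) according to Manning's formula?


Manning's equation gives V = (1/n) * R^(2/3) * S^(1/2).
First, compute R^(2/3) = 2.15^(2/3) = 1.6658.
Next, S^(1/2) = 0.008^(1/2) = 0.089443.
Then 1/n = 1/0.048 = 20.83.
V = 20.83 * 1.6658 * 0.089443 = 3.1041 m/s.

3.1041


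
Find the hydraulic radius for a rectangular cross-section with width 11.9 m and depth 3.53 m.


For a rectangular section:
Flow area A = b * y = 11.9 * 3.53 = 42.01 m^2.
Wetted perimeter P = b + 2y = 11.9 + 2*3.53 = 18.96 m.
Hydraulic radius R = A/P = 42.01 / 18.96 = 2.2156 m.

2.2156


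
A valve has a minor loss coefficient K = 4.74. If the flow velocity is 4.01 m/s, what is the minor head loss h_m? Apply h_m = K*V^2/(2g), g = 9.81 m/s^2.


Minor loss formula: h_m = K * V^2/(2g).
V^2 = 4.01^2 = 16.0801.
V^2/(2g) = 16.0801 / 19.62 = 0.8196 m.
h_m = 4.74 * 0.8196 = 3.8848 m.

3.8848


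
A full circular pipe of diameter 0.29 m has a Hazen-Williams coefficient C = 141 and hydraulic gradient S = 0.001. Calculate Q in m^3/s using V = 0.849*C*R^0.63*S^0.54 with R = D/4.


For a full circular pipe, R = D/4 = 0.29/4 = 0.0725 m.
V = 0.849 * 141 * 0.0725^0.63 * 0.001^0.54
  = 0.849 * 141 * 0.191431 * 0.023988
  = 0.5497 m/s.
Pipe area A = pi*D^2/4 = pi*0.29^2/4 = 0.0661 m^2.
Q = A * V = 0.0661 * 0.5497 = 0.0363 m^3/s.

0.0363


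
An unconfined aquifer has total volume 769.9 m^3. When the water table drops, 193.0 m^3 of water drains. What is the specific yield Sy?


Specific yield Sy = Volume drained / Total volume.
Sy = 193.0 / 769.9
   = 0.2507.

0.2507


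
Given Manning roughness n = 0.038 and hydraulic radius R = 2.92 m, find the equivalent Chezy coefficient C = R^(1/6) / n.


The Chezy coefficient relates to Manning's n through C = R^(1/6) / n.
R^(1/6) = 2.92^(1/6) = 1.195539.
C = 1.195539 / 0.038 = 31.46 m^(1/2)/s.

31.46


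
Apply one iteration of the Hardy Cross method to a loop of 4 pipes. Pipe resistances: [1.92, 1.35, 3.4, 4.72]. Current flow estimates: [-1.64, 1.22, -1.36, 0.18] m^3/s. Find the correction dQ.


Numerator terms (r*Q*|Q|): 1.92*-1.64*|-1.64| = -5.164; 1.35*1.22*|1.22| = 2.0093; 3.4*-1.36*|-1.36| = -6.2886; 4.72*0.18*|0.18| = 0.1529.
Sum of numerator = -9.2904.
Denominator terms (r*|Q|): 1.92*|-1.64| = 3.1488; 1.35*|1.22| = 1.647; 3.4*|-1.36| = 4.624; 4.72*|0.18| = 0.8496.
2 * sum of denominator = 2 * 10.2694 = 20.5388.
dQ = --9.2904 / 20.5388 = 0.4523 m^3/s.

0.4523


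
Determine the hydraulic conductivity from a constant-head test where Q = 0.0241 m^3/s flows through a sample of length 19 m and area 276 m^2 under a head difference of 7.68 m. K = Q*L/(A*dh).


From K = Q*L / (A*dh):
Numerator: Q*L = 0.0241 * 19 = 0.4579.
Denominator: A*dh = 276 * 7.68 = 2119.68.
K = 0.4579 / 2119.68 = 0.000216 m/s.

0.000216


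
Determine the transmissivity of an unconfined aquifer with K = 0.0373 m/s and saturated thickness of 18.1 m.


Transmissivity is defined as T = K * h.
T = 0.0373 * 18.1
  = 0.6751 m^2/s.

0.6751


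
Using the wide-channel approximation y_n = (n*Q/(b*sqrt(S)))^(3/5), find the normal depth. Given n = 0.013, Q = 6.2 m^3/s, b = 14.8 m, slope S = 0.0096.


We use the wide-channel approximation y_n = (n*Q/(b*sqrt(S)))^(3/5).
sqrt(S) = sqrt(0.0096) = 0.09798.
Numerator: n*Q = 0.013 * 6.2 = 0.0806.
Denominator: b*sqrt(S) = 14.8 * 0.09798 = 1.450104.
arg = 0.0556.
y_n = 0.0556^(3/5) = 0.1766 m.

0.1766


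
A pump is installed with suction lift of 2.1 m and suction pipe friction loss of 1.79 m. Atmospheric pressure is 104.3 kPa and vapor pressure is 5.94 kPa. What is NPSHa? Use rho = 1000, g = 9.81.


NPSHa = p_atm/(rho*g) - z_s - hf_s - p_vap/(rho*g).
p_atm/(rho*g) = 104.3*1000 / (1000*9.81) = 10.632 m.
p_vap/(rho*g) = 5.94*1000 / (1000*9.81) = 0.606 m.
NPSHa = 10.632 - 2.1 - 1.79 - 0.606
      = 6.14 m.

6.14


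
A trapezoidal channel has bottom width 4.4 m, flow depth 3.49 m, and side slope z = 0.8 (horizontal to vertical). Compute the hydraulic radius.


For a trapezoidal section with side slope z:
A = (b + z*y)*y = (4.4 + 0.8*3.49)*3.49 = 25.1 m^2.
P = b + 2*y*sqrt(1 + z^2) = 4.4 + 2*3.49*sqrt(1 + 0.8^2) = 13.339 m.
R = A/P = 25.1 / 13.339 = 1.8817 m.

1.8817


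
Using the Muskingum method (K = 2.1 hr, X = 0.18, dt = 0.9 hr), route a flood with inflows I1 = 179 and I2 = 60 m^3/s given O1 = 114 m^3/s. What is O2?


Muskingum coefficients:
denom = 2*K*(1-X) + dt = 2*2.1*(1-0.18) + 0.9 = 4.344.
C0 = (dt - 2*K*X)/denom = (0.9 - 2*2.1*0.18)/4.344 = 0.0331.
C1 = (dt + 2*K*X)/denom = (0.9 + 2*2.1*0.18)/4.344 = 0.3812.
C2 = (2*K*(1-X) - dt)/denom = 0.5856.
O2 = C0*I2 + C1*I1 + C2*O1
   = 0.0331*60 + 0.3812*179 + 0.5856*114
   = 136.99 m^3/s.

136.99


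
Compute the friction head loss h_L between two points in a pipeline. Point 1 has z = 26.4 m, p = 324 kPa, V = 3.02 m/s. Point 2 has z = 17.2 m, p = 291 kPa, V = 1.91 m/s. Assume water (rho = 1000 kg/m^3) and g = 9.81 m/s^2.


Total head at each section: H = z + p/(rho*g) + V^2/(2g).
H1 = 26.4 + 324*1000/(1000*9.81) + 3.02^2/(2*9.81)
   = 26.4 + 33.028 + 0.4649
   = 59.892 m.
H2 = 17.2 + 291*1000/(1000*9.81) + 1.91^2/(2*9.81)
   = 17.2 + 29.664 + 0.1859
   = 47.05 m.
h_L = H1 - H2 = 59.892 - 47.05 = 12.843 m.

12.843
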